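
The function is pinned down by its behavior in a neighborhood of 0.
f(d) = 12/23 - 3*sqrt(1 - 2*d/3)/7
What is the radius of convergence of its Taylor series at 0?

The radius of convergence is 3/2.

Branch term (-3/7)*sqrt(1 - d/(3/2)): its argument vanishes at d = 3/2, a square-root branch point, modulus 3/2.
The radius of convergence is the smallest modulus among the singular points: 3/2.


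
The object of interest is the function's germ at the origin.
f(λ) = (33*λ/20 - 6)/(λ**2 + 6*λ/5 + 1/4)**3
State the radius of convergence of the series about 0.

Denominator factor (λ**2 + 6*λ/5 + 1/4)^3: discriminant 11/25, real irrational roots -3/5 + (1/10)*sqrt(11) and -3/5 - (1/10)*sqrt(11); poles of order 3, moduli 3/5 - (1/10)*sqrt(11) and 3/5 + (1/10)*sqrt(11).
The radius of convergence is the smallest modulus among the singular points: 3/5 - (1/10)*sqrt(11).

The radius of convergence is 3/5 - (1/10)*sqrt(11).


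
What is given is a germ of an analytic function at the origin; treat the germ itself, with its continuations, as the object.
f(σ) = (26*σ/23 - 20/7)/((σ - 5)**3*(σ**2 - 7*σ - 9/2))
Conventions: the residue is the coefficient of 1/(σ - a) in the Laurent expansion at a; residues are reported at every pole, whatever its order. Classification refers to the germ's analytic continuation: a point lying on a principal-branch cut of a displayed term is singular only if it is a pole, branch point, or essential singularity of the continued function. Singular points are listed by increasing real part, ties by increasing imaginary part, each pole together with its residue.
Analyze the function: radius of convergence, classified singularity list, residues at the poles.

Radius of convergence at 0: -7/2 + (1/2)*sqrt(67).
At 7/2 - (1/2)*sqrt(67): a pole of order 1; residue 3216/170723 - (97804/37583449)*sqrt(67).
At 5: a pole of order 3; residue -6432/170723.
At 7/2 + (1/2)*sqrt(67): a pole of order 1; residue 3216/170723 + (97804/37583449)*sqrt(67).

Denominator factor (σ - 5)^3: pole of order 3 at 5, modulus 5.
Denominator factor (σ**2 - 7*σ - 9/2): discriminant 67, real irrational roots 7/2 + (1/2)*sqrt(67) and 7/2 - (1/2)*sqrt(67); poles of order 1, moduli 7/2 + (1/2)*sqrt(67) and -7/2 + (1/2)*sqrt(67).
The radius of convergence is the smallest modulus among the singular points: -7/2 + (1/2)*sqrt(67).
The factor σ**2 - 7*σ - 9/2 splits as (σ - a)(σ - a') with a = 7/2 - (1/2)*sqrt(67), a' = 7/2 + (1/2)*sqrt(67). At the order-1 pole a set g(σ) = (σ - a)*f(σ) = [(26*σ/23 - 20/7)/(σ - 5)**3] / (σ - a').
Simple pole: residue = g(a) at a = 7/2 - (1/2)*sqrt(67), which is 3216/170723 - (97804/37583449)*sqrt(67).
At the order-3 pole 5 set g(σ) = (σ - (5))^3*f(σ) = (26*σ/23 - 20/7)/(σ**2 - 7*σ - 9/2).
Order-3 pole: residue = g''(a)/2; g''(5) = -12864/170723, so the residue is -6432/170723.
The factor σ**2 - 7*σ - 9/2 splits as (σ - a)(σ - a') with a = 7/2 + (1/2)*sqrt(67), a' = 7/2 - (1/2)*sqrt(67). At the order-1 pole a set g(σ) = (σ - a)*f(σ) = [(26*σ/23 - 20/7)/(σ - 5)**3] / (σ - a').
Simple pole: residue = g(a) at a = 7/2 + (1/2)*sqrt(67), which is 3216/170723 + (97804/37583449)*sqrt(67).
List the singular points by increasing real part (a conjugate pair: the negative imaginary part first).


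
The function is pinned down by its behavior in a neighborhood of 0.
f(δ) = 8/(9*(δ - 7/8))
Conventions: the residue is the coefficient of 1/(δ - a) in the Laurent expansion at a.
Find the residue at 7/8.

The residue is 8/9.

At the order-1 pole 7/8 set g(δ) = (δ - (7/8))*f(δ) = 8/9.
Simple pole: residue = g(a) at a = 7/8, which is 8/9.


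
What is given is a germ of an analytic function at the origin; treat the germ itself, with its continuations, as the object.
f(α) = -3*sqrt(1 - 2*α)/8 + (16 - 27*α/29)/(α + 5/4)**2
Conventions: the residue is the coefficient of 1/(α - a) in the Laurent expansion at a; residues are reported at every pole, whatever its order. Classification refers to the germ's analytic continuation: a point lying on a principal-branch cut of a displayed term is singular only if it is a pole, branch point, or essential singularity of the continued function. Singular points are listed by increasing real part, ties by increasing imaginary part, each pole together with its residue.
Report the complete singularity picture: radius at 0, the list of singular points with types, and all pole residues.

Denominator factor (α + 5/4)^2: pole of order 2 at -5/4, modulus 5/4.
Branch term (-3/8)*sqrt(1 - α/(1/2)): its argument vanishes at α = 1/2, a square-root branch point, modulus 1/2.
The radius of convergence is the smallest modulus among the singular points: 1/2.
The branch term is analytic at -5/4 and contributes nothing to the residue; only the rational part matters.
At the order-2 pole -5/4 set g(α) = (α - (-5/4))^2*(rational part) = 16 - 27*α/29.
Order-2 pole: residue = g'(a); g'(-5/4) = -27/29, so the residue is -27/29.
List the singular points by increasing real part (a conjugate pair: the negative imaginary part first).

Radius of convergence at 0: 1/2.
At -5/4: a pole of order 2; residue -27/29.
At 1/2: an algebraic (square-root) branch point.


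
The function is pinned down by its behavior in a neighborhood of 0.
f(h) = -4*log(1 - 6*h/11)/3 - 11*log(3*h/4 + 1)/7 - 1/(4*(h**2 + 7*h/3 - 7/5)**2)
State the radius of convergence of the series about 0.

The radius of convergence is -7/6 + (1/30)*sqrt(2485).

Denominator factor (h**2 + 7*h/3 - 7/5)^2: discriminant 497/45, real irrational roots -7/6 + (1/30)*sqrt(2485) and -7/6 - (1/30)*sqrt(2485); poles of order 2, moduli -7/6 + (1/30)*sqrt(2485) and 7/6 + (1/30)*sqrt(2485).
Branch term (-4/3)*log(1 - h/(11/6)): its argument vanishes at h = 11/6, a logarithmic branch point, modulus 11/6.
Branch term (-11/7)*log(1 - h/(-4/3)): its argument vanishes at h = -4/3, a logarithmic branch point, modulus 4/3.
The radius of convergence is the smallest modulus among the singular points: -7/6 + (1/30)*sqrt(2485).


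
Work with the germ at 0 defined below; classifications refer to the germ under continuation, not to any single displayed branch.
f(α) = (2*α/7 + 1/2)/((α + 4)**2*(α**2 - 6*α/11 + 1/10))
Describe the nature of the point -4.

The denominator factor α + 4 vanishes at -4 and appears to the power 2; the numerator there equals -9/14, nonzero, and no other factor vanishes.
Hence a pole whose order is the multiplicity, 2.

The point is a pole of order 2.


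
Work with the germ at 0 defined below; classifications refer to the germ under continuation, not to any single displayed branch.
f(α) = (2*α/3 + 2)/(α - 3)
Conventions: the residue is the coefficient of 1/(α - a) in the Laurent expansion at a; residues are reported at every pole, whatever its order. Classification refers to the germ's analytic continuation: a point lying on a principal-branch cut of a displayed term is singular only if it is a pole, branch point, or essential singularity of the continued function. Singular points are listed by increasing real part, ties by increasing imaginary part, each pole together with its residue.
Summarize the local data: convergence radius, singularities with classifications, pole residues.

Denominator factor (α - 3): pole of order 1 at 3, modulus 3.
The radius of convergence is the smallest modulus among the singular points: 3.
At the order-1 pole 3 set g(α) = (α - (3))*f(α) = 2*α/3 + 2.
Simple pole: residue = g(a) at a = 3, which is 4.

Radius of convergence at 0: 3.
At 3: a pole of order 1; residue 4.


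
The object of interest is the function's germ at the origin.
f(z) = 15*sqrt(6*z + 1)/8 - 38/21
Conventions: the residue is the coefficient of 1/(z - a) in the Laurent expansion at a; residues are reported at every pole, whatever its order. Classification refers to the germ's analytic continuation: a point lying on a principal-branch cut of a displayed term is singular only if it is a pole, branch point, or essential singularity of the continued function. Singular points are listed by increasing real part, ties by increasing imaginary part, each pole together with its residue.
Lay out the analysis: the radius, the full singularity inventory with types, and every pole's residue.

Branch term (15/8)*sqrt(1 - z/(-1/6)): its argument vanishes at z = -1/6, a square-root branch point, modulus 1/6.
The radius of convergence is the smallest modulus among the singular points: 1/6.

Radius of convergence at 0: 1/6.
At -1/6: an algebraic (square-root) branch point.


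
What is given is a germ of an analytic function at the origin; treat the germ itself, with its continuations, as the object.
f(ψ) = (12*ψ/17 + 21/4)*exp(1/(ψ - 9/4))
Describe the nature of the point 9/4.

The exponent 1/(ψ - (9/4)) has a pole at 9/4, so exp(1/(ψ - (9/4))) takes every nonzero value near it: an essential singularity (not a pole of any order).

The point is an essential singularity.


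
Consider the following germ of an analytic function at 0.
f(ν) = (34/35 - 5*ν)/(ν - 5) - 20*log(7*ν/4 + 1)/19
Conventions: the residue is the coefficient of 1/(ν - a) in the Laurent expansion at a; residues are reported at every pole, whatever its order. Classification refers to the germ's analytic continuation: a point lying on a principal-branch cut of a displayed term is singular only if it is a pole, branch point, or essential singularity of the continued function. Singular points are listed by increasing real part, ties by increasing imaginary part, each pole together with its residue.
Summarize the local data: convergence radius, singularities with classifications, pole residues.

Radius of convergence at 0: 4/7.
At -4/7: a logarithmic branch point.
At 5: a pole of order 1; residue -841/35.

Denominator factor (ν - 5): pole of order 1 at 5, modulus 5.
Branch term (-20/19)*log(1 - ν/(-4/7)): its argument vanishes at ν = -4/7, a logarithmic branch point, modulus 4/7.
The radius of convergence is the smallest modulus among the singular points: 4/7.
The branch term is analytic at 5 and contributes nothing to the residue; only the rational part matters.
At the order-1 pole 5 set g(ν) = (ν - (5))*(rational part) = 34/35 - 5*ν.
Simple pole: residue = g(a) at a = 5, which is -841/35.
List the singular points by increasing real part (a conjugate pair: the negative imaginary part first).


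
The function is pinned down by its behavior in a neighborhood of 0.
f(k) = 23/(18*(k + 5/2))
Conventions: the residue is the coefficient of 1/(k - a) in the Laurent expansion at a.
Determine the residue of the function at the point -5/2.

The residue is 23/18.

At the order-1 pole -5/2 set g(k) = (k - (-5/2))*f(k) = 23/18.
Simple pole: residue = g(a) at a = -5/2, which is 23/18.


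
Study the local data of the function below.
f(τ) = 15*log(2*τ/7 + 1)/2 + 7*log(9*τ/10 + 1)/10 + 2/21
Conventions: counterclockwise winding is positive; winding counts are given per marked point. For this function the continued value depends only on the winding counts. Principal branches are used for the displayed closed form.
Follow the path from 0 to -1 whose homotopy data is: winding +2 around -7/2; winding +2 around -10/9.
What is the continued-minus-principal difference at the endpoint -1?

The rational part is single-valued and drops out of the difference; each branch term changes only by its own monodromy.
(15/2)*log(1 - τ/(-7/2)): each positive loop around -7/2 adds 2*pi*i to the log, so winding +2 contributes (15/2)*(2)*2*pi*i = (30)*pi*i.
(7/10)*log(1 - τ/(-10/9)): each positive loop around -10/9 adds 2*pi*i to the log, so winding +2 contributes (7/10)*(2)*2*pi*i = (14/5)*pi*i.
Summing the contributions at τ = -1 gives (164/5)*pi*i.

Continued minus principal equals (164/5)*pi*i.


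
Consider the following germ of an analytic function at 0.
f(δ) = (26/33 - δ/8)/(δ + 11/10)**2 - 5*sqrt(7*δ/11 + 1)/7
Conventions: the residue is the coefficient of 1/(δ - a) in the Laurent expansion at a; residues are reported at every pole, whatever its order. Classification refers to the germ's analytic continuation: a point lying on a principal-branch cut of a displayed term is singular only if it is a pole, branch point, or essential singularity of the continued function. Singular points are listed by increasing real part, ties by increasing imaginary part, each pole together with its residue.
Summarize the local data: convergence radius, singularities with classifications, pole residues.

Radius of convergence at 0: 11/10.
At -11/7: an algebraic (square-root) branch point.
At -11/10: a pole of order 2; residue -1/8.

Denominator factor (δ + 11/10)^2: pole of order 2 at -11/10, modulus 11/10.
Branch term (-5/7)*sqrt(1 - δ/(-11/7)): its argument vanishes at δ = -11/7, a square-root branch point, modulus 11/7.
The radius of convergence is the smallest modulus among the singular points: 11/10.
The branch term is analytic at -11/10 and contributes nothing to the residue; only the rational part matters.
At the order-2 pole -11/10 set g(δ) = (δ - (-11/10))^2*(rational part) = 26/33 - δ/8.
Order-2 pole: residue = g'(a); g'(-11/10) = -1/8, so the residue is -1/8.
List the singular points by increasing real part (a conjugate pair: the negative imaginary part first).


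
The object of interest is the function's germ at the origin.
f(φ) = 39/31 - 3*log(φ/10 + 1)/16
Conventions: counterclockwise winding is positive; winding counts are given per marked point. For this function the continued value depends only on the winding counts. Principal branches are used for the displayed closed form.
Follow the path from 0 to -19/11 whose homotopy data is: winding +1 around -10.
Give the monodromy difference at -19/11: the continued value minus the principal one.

The rational part is single-valued and drops out of the difference; each branch term changes only by its own monodromy.
(-3/16)*log(1 - φ/(-10)): each positive loop around -10 adds 2*pi*i to the log, so winding +1 contributes (-3/16)*(1)*2*pi*i = -(3/8)*pi*i.
Summing the contributions at φ = -19/11 gives -(3/8)*pi*i.

Continued minus principal equals -(3/8)*pi*i.


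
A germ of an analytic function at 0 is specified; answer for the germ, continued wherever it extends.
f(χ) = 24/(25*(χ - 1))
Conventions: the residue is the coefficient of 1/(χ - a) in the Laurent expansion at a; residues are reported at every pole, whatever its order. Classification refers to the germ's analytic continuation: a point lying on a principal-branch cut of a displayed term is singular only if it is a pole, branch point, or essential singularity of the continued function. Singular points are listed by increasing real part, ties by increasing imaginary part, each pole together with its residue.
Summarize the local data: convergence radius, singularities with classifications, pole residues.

Denominator factor (χ - 1): pole of order 1 at 1, modulus 1.
The radius of convergence is the smallest modulus among the singular points: 1.
At the order-1 pole 1 set g(χ) = (χ - (1))*f(χ) = 24/25.
Simple pole: residue = g(a) at a = 1, which is 24/25.

Radius of convergence at 0: 1.
At 1: a pole of order 1; residue 24/25.


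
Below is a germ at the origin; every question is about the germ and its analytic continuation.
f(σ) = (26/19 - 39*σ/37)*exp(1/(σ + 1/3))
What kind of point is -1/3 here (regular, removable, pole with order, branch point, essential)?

The point is an essential singularity.

The exponent 1/(σ - (-1/3)) has a pole at -1/3, so exp(1/(σ - (-1/3))) takes every nonzero value near it: an essential singularity (not a pole of any order).


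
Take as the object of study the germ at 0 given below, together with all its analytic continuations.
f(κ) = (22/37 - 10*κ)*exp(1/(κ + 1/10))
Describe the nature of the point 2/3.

There is no denominator, hence no pole anywhere.
The essential point of exp(1/(κ - (-1/10))) is -1/10, not 2/3.
So the germ continues analytically to 2/3.

The point is a regular point.


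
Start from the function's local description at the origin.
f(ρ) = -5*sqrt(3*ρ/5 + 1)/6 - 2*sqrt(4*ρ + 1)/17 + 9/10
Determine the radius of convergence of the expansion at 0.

Branch term (-5/6)*sqrt(1 - ρ/(-5/3)): its argument vanishes at ρ = -5/3, a square-root branch point, modulus 5/3.
Branch term (-2/17)*sqrt(1 - ρ/(-1/4)): its argument vanishes at ρ = -1/4, a square-root branch point, modulus 1/4.
The radius of convergence is the smallest modulus among the singular points: 1/4.

The radius of convergence is 1/4.


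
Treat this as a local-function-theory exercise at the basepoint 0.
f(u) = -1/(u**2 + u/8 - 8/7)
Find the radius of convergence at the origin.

Denominator factor (u**2 + u/8 - 8/7): discriminant 2055/448, real irrational roots -1/16 + (1/112)*sqrt(14385) and -1/16 - (1/112)*sqrt(14385); poles of order 1, moduli -1/16 + (1/112)*sqrt(14385) and 1/16 + (1/112)*sqrt(14385).
The radius of convergence is the smallest modulus among the singular points: -1/16 + (1/112)*sqrt(14385).

The radius of convergence is -1/16 + (1/112)*sqrt(14385).


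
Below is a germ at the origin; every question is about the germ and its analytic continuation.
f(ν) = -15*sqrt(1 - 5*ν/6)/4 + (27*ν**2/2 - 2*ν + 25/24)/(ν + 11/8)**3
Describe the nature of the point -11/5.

The point is a regular point.

Denominator factors: ν + 11/8 = -33/40 at ν = -11/5 — none vanishes.
Branch term sqrt(1 - ν/(6/5)): argument at -11/5 is 17/6, nonzero, so -11/5 is not its branch point (a point on a principal cut is still regular for the continued germ).
So the germ continues analytically to -11/5.


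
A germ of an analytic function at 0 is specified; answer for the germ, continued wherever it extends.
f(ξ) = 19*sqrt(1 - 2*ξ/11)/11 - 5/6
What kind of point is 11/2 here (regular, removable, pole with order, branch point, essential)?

The term (19/11)*sqrt(1 - ξ/(11/2)) has argument 1 - 11/2/(11/2) = 0 at 11/2: a square-root (algebraic, two-sheeted) branch point; the remaining terms are analytic or single-valued there.

The point is an algebraic (square-root) branch point.


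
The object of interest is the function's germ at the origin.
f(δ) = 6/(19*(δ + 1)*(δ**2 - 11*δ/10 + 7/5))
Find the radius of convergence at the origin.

The radius of convergence is 1.

Denominator factor (δ**2 - 11*δ/10 + 7/5): discriminant -439/100, complex-conjugate roots (11/20) + ((1/20)*sqrt(439))*i and (11/20) - ((1/20)*sqrt(439))*i; poles of order 1, moduli (1/5)*sqrt(35) and (1/5)*sqrt(35).
Denominator factor (δ + 1): pole of order 1 at -1, modulus 1.
The radius of convergence is the smallest modulus among the singular points: 1.


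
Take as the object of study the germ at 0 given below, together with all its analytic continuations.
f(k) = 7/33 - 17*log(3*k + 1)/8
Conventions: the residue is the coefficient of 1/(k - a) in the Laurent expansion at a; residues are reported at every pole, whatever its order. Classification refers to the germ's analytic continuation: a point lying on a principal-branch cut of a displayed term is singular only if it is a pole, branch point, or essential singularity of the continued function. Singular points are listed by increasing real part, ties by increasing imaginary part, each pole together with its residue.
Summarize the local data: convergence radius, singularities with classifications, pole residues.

Branch term (-17/8)*log(1 - k/(-1/3)): its argument vanishes at k = -1/3, a logarithmic branch point, modulus 1/3.
The radius of convergence is the smallest modulus among the singular points: 1/3.

Radius of convergence at 0: 1/3.
At -1/3: a logarithmic branch point.


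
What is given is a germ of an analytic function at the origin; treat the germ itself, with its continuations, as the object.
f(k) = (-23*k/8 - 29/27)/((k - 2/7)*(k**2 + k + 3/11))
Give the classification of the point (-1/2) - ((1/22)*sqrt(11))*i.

The point is a pole of order 1.

The denominator factor k**2 + k + 3/11 vanishes at (-1/2) - ((1/22)*sqrt(11))*i and appears to the power 1; the numerator there equals (157/432) + ((23/176)*sqrt(11))*i, nonzero, and no other factor vanishes.
Hence a pole whose order is the multiplicity, 1.


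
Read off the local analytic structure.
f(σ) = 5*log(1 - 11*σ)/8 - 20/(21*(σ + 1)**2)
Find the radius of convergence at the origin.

Denominator factor (σ + 1)^2: pole of order 2 at -1, modulus 1.
Branch term (5/8)*log(1 - σ/(1/11)): its argument vanishes at σ = 1/11, a logarithmic branch point, modulus 1/11.
The radius of convergence is the smallest modulus among the singular points: 1/11.

The radius of convergence is 1/11.


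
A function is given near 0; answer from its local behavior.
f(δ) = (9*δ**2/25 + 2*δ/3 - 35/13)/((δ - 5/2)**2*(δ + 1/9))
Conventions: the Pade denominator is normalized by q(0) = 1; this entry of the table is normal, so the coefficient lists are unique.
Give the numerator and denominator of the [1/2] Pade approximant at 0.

Taylor coefficients needed (expand at 0): a_0 = -252/65, a_1 = 10644/325, a_2 = -2399568/8125, a_3 = 107975808/40625.
Write the denominator as Q(δ) = 1 + q1*δ + q2*δ^2. Requiring Q*f - P = O(δ^4) with deg P <= 1 kills the coefficients of δ^2..δ^3 in Q*f:
  δ^2: a_2 + q1*a_1 + q2*a_0 = 0, i.e. -2399568/8125 + (10644/325)*q1 + (-252/65)*q2 = 0.
  δ^3: a_3 + q1*a_2 + q2*a_1 = 0, i.e. 107975808/40625 + (-2399568/8125)*q1 + (10644/325)*q2 = 0.
Solving this linear system: q1 = 11589596/1326995, q2 = -79542256/33174875.
The numerator is Q*f truncated at degree 1: P0 = a_0 = -252/65; P1 = a_1 + q1*a_0 = -95671236/86254675.

The Pade approximant has numerator coefficients [-252/65, -95671236/86254675]; denominator coefficients [1, 11589596/1326995, -79542256/33174875].


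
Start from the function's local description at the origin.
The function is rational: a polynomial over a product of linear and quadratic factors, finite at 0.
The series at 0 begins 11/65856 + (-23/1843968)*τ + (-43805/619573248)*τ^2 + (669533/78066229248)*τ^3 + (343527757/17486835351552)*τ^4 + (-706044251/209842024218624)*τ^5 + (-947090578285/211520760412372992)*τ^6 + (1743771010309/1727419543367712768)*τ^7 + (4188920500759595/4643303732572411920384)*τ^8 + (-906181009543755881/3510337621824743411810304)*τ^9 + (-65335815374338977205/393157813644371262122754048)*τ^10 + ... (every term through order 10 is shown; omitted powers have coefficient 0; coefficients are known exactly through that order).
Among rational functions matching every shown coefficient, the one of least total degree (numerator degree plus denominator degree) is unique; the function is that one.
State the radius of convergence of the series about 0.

No rational of total degree below 9 reproduces all 11 coefficients; solving the [1/8] Pade equations on them gives f(τ) = (11/3 - 2*τ/3)/((τ - 8)**2*(τ**2 + τ/3 + 7)**3), whose expansion matches every shown term.
Denominator factor (τ - 8)^2: pole of order 2 at 8, modulus 8.
Denominator factor (τ**2 + τ/3 + 7)^3: discriminant -251/9, complex-conjugate roots (-1/6) + ((1/6)*sqrt(251))*i and (-1/6) - ((1/6)*sqrt(251))*i; poles of order 3, moduli sqrt(7) and sqrt(7).
The radius of convergence is the smallest modulus among the singular points: sqrt(7).

The radius of convergence is sqrt(7).


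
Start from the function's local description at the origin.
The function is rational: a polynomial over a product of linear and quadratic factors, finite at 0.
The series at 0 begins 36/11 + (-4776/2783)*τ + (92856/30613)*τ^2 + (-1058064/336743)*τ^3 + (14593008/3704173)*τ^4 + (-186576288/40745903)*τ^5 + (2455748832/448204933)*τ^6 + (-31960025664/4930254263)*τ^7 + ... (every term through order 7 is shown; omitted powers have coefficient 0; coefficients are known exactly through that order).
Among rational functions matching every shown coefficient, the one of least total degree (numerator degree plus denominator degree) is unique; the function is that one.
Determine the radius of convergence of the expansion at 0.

No rational of total degree below 3 reproduces all 8 coefficients; solving the [1/2] Pade equations on them gives f(τ) = (-28*τ/23 - 6)/(τ**2 - 4*τ/3 - 11/6), whose expansion matches every shown term.
Denominator factor (τ**2 - 4*τ/3 - 11/6): discriminant 82/9, real irrational roots 2/3 + (1/6)*sqrt(82) and 2/3 - (1/6)*sqrt(82); poles of order 1, moduli 2/3 + (1/6)*sqrt(82) and -2/3 + (1/6)*sqrt(82).
The radius of convergence is the smallest modulus among the singular points: -2/3 + (1/6)*sqrt(82).

The radius of convergence is -2/3 + (1/6)*sqrt(82).


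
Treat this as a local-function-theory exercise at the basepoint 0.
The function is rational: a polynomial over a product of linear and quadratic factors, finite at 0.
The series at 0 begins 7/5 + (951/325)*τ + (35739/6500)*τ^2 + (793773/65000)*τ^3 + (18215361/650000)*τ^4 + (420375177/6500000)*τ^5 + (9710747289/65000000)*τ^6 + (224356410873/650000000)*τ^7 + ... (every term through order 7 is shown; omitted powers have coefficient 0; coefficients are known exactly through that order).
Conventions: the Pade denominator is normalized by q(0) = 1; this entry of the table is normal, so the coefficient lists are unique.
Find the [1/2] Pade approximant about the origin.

Taylor coefficients needed (read off): a_0 = 7/5, a_1 = 951/325, a_2 = 35739/6500, a_3 = 793773/65000.
Write the denominator as Q(τ) = 1 + q1*τ + q2*τ^2. Requiring Q*f - P = O(τ^4) with deg P <= 1 kills the coefficients of τ^2..τ^3 in Q*f:
  τ^2: a_2 + q1*a_1 + q2*a_0 = 0, i.e. 35739/6500 + (951/325)*q1 + (7/5)*q2 = 0.
  τ^3: a_3 + q1*a_2 + q2*a_1 = 0, i.e. 793773/65000 + (35739/6500)*q1 + (951/325)*q2 = 0.
Solving this linear system: q1 = 94617/81190, q2 = -206649/32476.
The numerator is Q*f truncated at degree 1: P0 = a_0 = 7/5; P1 = a_1 + q1*a_0 = 4810497/1055470.

The Pade approximant has numerator coefficients [7/5, 4810497/1055470]; denominator coefficients [1, 94617/81190, -206649/32476].


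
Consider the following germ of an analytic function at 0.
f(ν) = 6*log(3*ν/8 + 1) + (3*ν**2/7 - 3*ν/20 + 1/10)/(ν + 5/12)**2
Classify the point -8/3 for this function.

The term (6)*log(1 - ν/(-8/3)) has argument 1 - -8/3/(-8/3) = 0 at -8/3: a logarithmic (infinitely-sheeted) branch point; the remaining terms are analytic or single-valued there.

The point is a logarithmic branch point.


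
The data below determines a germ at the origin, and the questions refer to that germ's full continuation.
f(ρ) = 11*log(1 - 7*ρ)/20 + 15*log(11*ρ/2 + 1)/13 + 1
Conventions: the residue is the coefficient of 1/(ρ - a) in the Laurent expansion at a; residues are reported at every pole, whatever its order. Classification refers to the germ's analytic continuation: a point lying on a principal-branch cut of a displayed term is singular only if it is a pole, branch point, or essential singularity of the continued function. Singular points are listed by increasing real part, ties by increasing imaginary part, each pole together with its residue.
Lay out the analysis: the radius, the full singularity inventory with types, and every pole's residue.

Branch term (15/13)*log(1 - ρ/(-2/11)): its argument vanishes at ρ = -2/11, a logarithmic branch point, modulus 2/11.
Branch term (11/20)*log(1 - ρ/(1/7)): its argument vanishes at ρ = 1/7, a logarithmic branch point, modulus 1/7.
The radius of convergence is the smallest modulus among the singular points: 1/7.
List the singular points by increasing real part (a conjugate pair: the negative imaginary part first).

Radius of convergence at 0: 1/7.
At -2/11: a logarithmic branch point.
At 1/7: a logarithmic branch point.


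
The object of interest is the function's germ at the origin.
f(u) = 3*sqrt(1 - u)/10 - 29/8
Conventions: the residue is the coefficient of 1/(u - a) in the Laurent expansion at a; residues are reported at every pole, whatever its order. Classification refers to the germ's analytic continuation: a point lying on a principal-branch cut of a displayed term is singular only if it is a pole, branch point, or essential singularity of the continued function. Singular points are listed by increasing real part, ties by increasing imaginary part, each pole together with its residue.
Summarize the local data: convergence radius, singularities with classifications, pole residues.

Radius of convergence at 0: 1.
At 1: an algebraic (square-root) branch point.

Branch term (3/10)*sqrt(1 - u/(1)): its argument vanishes at u = 1, a square-root branch point, modulus 1.
The radius of convergence is the smallest modulus among the singular points: 1.


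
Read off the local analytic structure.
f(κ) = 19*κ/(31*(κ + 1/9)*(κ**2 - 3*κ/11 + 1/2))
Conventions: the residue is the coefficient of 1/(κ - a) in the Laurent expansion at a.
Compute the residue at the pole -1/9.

The residue is -3762/29977.

At the order-1 pole -1/9 set g(κ) = (κ - (-1/9))*f(κ) = 19*κ/(31*(κ**2 - 3*κ/11 + 1/2)).
Simple pole: residue = g(a) at a = -1/9, which is -3762/29977.


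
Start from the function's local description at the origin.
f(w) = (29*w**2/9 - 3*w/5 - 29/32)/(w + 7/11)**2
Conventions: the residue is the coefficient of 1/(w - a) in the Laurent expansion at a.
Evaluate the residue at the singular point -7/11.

The residue is -2327/495.

At the order-2 pole -7/11 set g(w) = (w - (-7/11))^2*f(w) = 29*w**2/9 - 3*w/5 - 29/32.
Order-2 pole: residue = g'(a); g'(-7/11) = -2327/495, so the residue is -2327/495.


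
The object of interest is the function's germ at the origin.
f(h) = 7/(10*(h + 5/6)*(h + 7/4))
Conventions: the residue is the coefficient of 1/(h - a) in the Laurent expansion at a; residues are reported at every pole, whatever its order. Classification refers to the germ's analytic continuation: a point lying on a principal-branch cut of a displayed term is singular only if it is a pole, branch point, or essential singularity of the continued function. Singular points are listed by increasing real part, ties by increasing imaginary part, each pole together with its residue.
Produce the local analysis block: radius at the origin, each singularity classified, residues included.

Denominator factor (h + 7/4): pole of order 1 at -7/4, modulus 7/4.
Denominator factor (h + 5/6): pole of order 1 at -5/6, modulus 5/6.
The radius of convergence is the smallest modulus among the singular points: 5/6.
At the order-1 pole -7/4 set g(h) = (h - (-7/4))*f(h) = 7/(10*(h + 5/6)).
Simple pole: residue = g(a) at a = -7/4, which is -42/55.
At the order-1 pole -5/6 set g(h) = (h - (-5/6))*f(h) = 7/(10*(h + 7/4)).
Simple pole: residue = g(a) at a = -5/6, which is 42/55.
List the singular points by increasing real part (a conjugate pair: the negative imaginary part first).

Radius of convergence at 0: 5/6.
At -7/4: a pole of order 1; residue -42/55.
At -5/6: a pole of order 1; residue 42/55.


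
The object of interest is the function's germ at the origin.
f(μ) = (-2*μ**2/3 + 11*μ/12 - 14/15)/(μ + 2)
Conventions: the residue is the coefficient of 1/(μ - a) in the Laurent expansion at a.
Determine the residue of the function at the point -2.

At the order-1 pole -2 set g(μ) = (μ - (-2))*f(μ) = -2*μ**2/3 + 11*μ/12 - 14/15.
Simple pole: residue = g(a) at a = -2, which is -163/30.

The residue is -163/30.


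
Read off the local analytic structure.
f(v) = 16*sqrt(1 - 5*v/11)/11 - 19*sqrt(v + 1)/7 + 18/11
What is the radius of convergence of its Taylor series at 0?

Branch term (16/11)*sqrt(1 - v/(11/5)): its argument vanishes at v = 11/5, a square-root branch point, modulus 11/5.
Branch term (-19/7)*sqrt(1 - v/(-1)): its argument vanishes at v = -1, a square-root branch point, modulus 1.
The radius of convergence is the smallest modulus among the singular points: 1.

The radius of convergence is 1.


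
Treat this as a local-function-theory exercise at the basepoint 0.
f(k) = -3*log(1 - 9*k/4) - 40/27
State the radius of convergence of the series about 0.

The radius of convergence is 4/9.

Branch term (-3)*log(1 - k/(4/9)): its argument vanishes at k = 4/9, a logarithmic branch point, modulus 4/9.
The radius of convergence is the smallest modulus among the singular points: 4/9.


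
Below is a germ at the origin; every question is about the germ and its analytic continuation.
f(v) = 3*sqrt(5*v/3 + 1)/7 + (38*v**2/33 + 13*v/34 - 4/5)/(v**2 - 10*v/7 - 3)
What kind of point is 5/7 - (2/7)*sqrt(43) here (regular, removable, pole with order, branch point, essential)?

The point is a pole of order 1.

The denominator factor v**2 - 10*v/7 - 3 vanishes at 5/7 - (2/7)*sqrt(43) and appears to the power 1; the numerator there equals 1127783/274890 - (15923/27489)*sqrt(43), nonzero, and no other factor vanishes.
The branch terms are analytic at this point.
Hence a pole whose order is the multiplicity, 1.


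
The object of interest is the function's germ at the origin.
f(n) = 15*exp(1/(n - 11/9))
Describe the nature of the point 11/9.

The point is an essential singularity.

The exponent 1/(n - (11/9)) has a pole at 11/9, so exp(1/(n - (11/9))) takes every nonzero value near it: an essential singularity (not a pole of any order).


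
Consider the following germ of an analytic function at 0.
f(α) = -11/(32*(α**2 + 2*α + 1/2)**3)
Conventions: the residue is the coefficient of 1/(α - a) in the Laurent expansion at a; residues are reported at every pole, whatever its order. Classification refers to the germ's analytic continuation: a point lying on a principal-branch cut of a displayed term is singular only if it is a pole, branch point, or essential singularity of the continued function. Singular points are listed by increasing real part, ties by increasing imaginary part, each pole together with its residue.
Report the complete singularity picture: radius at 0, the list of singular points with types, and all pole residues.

Radius of convergence at 0: 1 - (1/2)*sqrt(2).
At -1 - (1/2)*sqrt(2): a pole of order 3; residue (33/128)*sqrt(2).
At -1 + (1/2)*sqrt(2): a pole of order 3; residue -(33/128)*sqrt(2).

Denominator factor (α**2 + 2*α + 1/2)^3: discriminant 2, real irrational roots -1 + (1/2)*sqrt(2) and -1 - (1/2)*sqrt(2); poles of order 3, moduli 1 - (1/2)*sqrt(2) and 1 + (1/2)*sqrt(2).
The radius of convergence is the smallest modulus among the singular points: 1 - (1/2)*sqrt(2).
The factor α**2 + 2*α + 1/2 splits as (α - a)(α - a') with a = -1 - (1/2)*sqrt(2), a' = -1 + (1/2)*sqrt(2). At the order-3 pole a set g(α) = (α - a)^3*f(α) = [-11/32] / (α - a')^3.
Order-3 pole: residue = g''(a)/2; g''(-1 - (1/2)*sqrt(2)) = (33/64)*sqrt(2), so the residue is (33/128)*sqrt(2).
The factor α**2 + 2*α + 1/2 splits as (α - a)(α - a') with a = -1 + (1/2)*sqrt(2), a' = -1 - (1/2)*sqrt(2). At the order-3 pole a set g(α) = (α - a)^3*f(α) = [-11/32] / (α - a')^3.
Order-3 pole: residue = g''(a)/2; g''(-1 + (1/2)*sqrt(2)) = -(33/64)*sqrt(2), so the residue is -(33/128)*sqrt(2).
List the singular points by increasing real part (a conjugate pair: the negative imaginary part first).


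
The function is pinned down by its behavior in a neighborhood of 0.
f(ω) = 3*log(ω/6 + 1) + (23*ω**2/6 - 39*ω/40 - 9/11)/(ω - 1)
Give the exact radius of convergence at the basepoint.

The radius of convergence is 1.

Denominator factor (ω - 1): pole of order 1 at 1, modulus 1.
Branch term (3)*log(1 - ω/(-6)): its argument vanishes at ω = -6, a logarithmic branch point, modulus 6.
The radius of convergence is the smallest modulus among the singular points: 1.


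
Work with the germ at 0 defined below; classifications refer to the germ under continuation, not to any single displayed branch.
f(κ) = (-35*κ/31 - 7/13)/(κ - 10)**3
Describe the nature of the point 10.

The denominator factor κ - 10 vanishes at 10 and appears to the power 3; the numerator there equals -4767/403, nonzero, and no other factor vanishes.
Hence a pole whose order is the multiplicity, 3.

The point is a pole of order 3.


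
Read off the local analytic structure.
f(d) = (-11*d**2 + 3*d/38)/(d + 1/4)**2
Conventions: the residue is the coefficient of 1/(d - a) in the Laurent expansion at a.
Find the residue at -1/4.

At the order-2 pole -1/4 set g(d) = (d - (-1/4))^2*f(d) = -11*d**2 + 3*d/38.
Order-2 pole: residue = g'(a); g'(-1/4) = 106/19, so the residue is 106/19.

The residue is 106/19.


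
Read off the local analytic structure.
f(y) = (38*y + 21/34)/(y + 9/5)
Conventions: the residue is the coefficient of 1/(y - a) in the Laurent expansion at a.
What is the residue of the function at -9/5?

At the order-1 pole -9/5 set g(y) = (y - (-9/5))*f(y) = 38*y + 21/34.
Simple pole: residue = g(a) at a = -9/5, which is -11523/170.

The residue is -11523/170.


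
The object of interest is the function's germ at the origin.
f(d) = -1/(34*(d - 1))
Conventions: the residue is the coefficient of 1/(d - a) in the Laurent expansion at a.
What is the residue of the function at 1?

The residue is -1/34.

At the order-1 pole 1 set g(d) = (d - (1))*f(d) = -1/34.
Simple pole: residue = g(a) at a = 1, which is -1/34.


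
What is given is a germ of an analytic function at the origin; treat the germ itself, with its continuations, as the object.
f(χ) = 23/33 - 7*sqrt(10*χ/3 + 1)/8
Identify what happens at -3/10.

The term (-7/8)*sqrt(1 - χ/(-3/10)) has argument 1 - -3/10/(-3/10) = 0 at -3/10: a square-root (algebraic, two-sheeted) branch point; the remaining terms are analytic or single-valued there.

The point is an algebraic (square-root) branch point.


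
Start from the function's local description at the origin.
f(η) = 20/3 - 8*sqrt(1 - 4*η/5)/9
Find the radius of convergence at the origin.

The radius of convergence is 5/4.

Branch term (-8/9)*sqrt(1 - η/(5/4)): its argument vanishes at η = 5/4, a square-root branch point, modulus 5/4.
The radius of convergence is the smallest modulus among the singular points: 5/4.


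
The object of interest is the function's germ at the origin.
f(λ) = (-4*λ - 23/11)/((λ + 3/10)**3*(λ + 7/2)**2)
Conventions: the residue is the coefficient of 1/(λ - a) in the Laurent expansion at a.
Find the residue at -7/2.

At the order-2 pole -7/2 set g(λ) = (λ - (-7/2))^2*f(λ) = (-4*λ - 23/11)/(λ + 3/10)**3.
Order-2 pole: residue = g'(a); g'(-7/2) = -157625/720896, so the residue is -157625/720896.

The residue is -157625/720896.


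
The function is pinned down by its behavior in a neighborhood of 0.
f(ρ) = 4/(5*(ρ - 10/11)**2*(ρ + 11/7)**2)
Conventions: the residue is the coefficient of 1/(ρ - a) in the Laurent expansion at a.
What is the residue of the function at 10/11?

At the order-2 pole 10/11 set g(ρ) = (ρ - (10/11))^2*f(ρ) = 4/(5*(ρ + 11/7)**2).
Order-2 pole: residue = g'(a); g'(10/11) = -3652264/34839355, so the residue is -3652264/34839355.

The residue is -3652264/34839355.


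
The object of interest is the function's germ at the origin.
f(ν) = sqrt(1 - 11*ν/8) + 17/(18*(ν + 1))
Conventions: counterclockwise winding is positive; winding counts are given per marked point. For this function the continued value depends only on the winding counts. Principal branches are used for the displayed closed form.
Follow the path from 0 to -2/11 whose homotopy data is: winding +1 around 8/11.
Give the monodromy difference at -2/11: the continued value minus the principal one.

Continued minus principal equals -sqrt(5).

The rational part is single-valued and drops out of the difference; each branch term changes only by its own monodromy.
(1)*sqrt(1 - ν/(8/11)): winding +1 is odd, the square root flips sign, contributing -2*(1)*sqrt(1 - (-2/11)/(8/11)) = -2*(1)*sqrt(5/4) = -sqrt(5).
Summing the contributions at ν = -2/11 gives -sqrt(5).


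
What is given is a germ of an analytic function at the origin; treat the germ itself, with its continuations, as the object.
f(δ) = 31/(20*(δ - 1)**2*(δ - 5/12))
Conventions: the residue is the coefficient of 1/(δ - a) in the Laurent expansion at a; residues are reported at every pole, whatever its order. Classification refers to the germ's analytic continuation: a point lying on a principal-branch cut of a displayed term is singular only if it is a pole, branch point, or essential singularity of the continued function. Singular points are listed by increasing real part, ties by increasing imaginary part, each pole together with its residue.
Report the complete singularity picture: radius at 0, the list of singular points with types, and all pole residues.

Denominator factor (δ - 1)^2: pole of order 2 at 1, modulus 1.
Denominator factor (δ - 5/12): pole of order 1 at 5/12, modulus 5/12.
The radius of convergence is the smallest modulus among the singular points: 5/12.
At the order-1 pole 5/12 set g(δ) = (δ - (5/12))*f(δ) = 31/(20*(δ - 1)**2).
Simple pole: residue = g(a) at a = 5/12, which is 1116/245.
At the order-2 pole 1 set g(δ) = (δ - (1))^2*f(δ) = 31/(20*(δ - 5/12)).
Order-2 pole: residue = g'(a); g'(1) = -1116/245, so the residue is -1116/245.
List the singular points by increasing real part (a conjugate pair: the negative imaginary part first).

Radius of convergence at 0: 5/12.
At 5/12: a pole of order 1; residue 1116/245.
At 1: a pole of order 2; residue -1116/245.
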